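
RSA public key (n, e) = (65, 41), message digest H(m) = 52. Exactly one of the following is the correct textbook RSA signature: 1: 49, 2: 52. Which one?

Candidate 1: Squares mod 65: 49^1≡49, 49^2≡61, 49^4≡16, 49^8≡61, 49^16≡16, 49^32≡61; 41 = 32 + 8 + 1, so 49^41 ≡ 61·61·49 ≡ 4 (mod 65)
Candidate 2: Squares mod 65: 52^1≡52, 52^2≡39, 52^4≡26, 52^8≡26, 52^16≡26, 52^32≡26; 41 = 32 + 8 + 1, so 52^41 ≡ 26·26·52 ≡ 52 (mod 65)
  → matches H(m) = 52

2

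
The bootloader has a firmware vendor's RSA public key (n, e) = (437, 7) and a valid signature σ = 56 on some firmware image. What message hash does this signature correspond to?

σ^2 ≡ 56^2 = 3136 ≡ 77
σ^4 ≡ 77^2 = 5929 ≡ 248
7 = 4 + 2 + 1, so σ^7 ≡ 248·77·56 ≡ 37 (mod 437)

37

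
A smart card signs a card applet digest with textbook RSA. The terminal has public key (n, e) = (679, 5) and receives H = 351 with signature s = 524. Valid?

s^2 ≡ 524^2 = 274576 ≡ 260
s^4 ≡ 260^2 = 67600 ≡ 379
5 = 4 + 1, so s^5 ≡ 379·524 ≡ 328 (mod 679)
s^5 mod 679 = 328, but H = 351.

no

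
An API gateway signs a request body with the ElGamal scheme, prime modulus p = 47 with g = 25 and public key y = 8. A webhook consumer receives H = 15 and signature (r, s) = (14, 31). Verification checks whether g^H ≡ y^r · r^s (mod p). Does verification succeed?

Left side g^H mod p:
25^2 = 625 ≡ 14
25^4 ≡ 14^2 = 196 ≡ 8
25^8 ≡ 8^2 = 64 ≡ 17
15 = 8 + 4 + 2 + 1, so 25^15 ≡ 17·8·14·25 ≡ 36 (mod 47)
Right side y^r · r^s mod p:
8^2 = 64 ≡ 17
8^4 ≡ 17^2 = 289 ≡ 7
8^8 ≡ 7^2 = 49 ≡ 2
14 = 8 + 4 + 2, so 8^14 ≡ 2·7·17 ≡ 3 (mod 47)
14^2 = 196 ≡ 8
14^4 ≡ 8^2 = 64 ≡ 17
14^8 ≡ 17^2 = 289 ≡ 7
14^16 ≡ 7^2 = 49 ≡ 2
31 = 16 + 8 + 4 + 2 + 1, so 14^31 ≡ 2·7·17·8·14 ≡ 7 (mod 47)
3·7 = 21 ≡ 21 (mod 47)
36 ≠ 21, so verification fails.

fails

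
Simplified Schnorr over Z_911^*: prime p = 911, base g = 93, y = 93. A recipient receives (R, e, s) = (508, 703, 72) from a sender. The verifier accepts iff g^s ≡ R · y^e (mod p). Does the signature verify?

g^s mod p:
93^2 = 8649 ≡ 450
93^4 ≡ 450^2 = 202500 ≡ 258
93^8 ≡ 258^2 = 66564 ≡ 61
93^16 ≡ 61^2 = 3721 ≡ 77
93^32 ≡ 77^2 = 5929 ≡ 463
93^64 ≡ 463^2 = 214369 ≡ 284
72 = 64 + 8, so 93^72 ≡ 284·61 ≡ 15 (mod 911)
R · y^e mod p:
93^2 = 8649 ≡ 450
93^4 ≡ 450^2 = 202500 ≡ 258
93^8 ≡ 258^2 = 66564 ≡ 61
93^16 ≡ 61^2 = 3721 ≡ 77
93^32 ≡ 77^2 = 5929 ≡ 463
93^64 ≡ 463^2 = 214369 ≡ 284
93^128 ≡ 284^2 = 80656 ≡ 488
93^256 ≡ 488^2 = 238144 ≡ 373
93^512 ≡ 373^2 = 139129 ≡ 657
703 = 512 + 128 + 32 + 16 + 8 + 4 + 2 + 1, so 93^703 ≡ 657·488·463·77·61·258·450·93 ≡ 260 (mod 911)
508·260 = 132080 ≡ 896 (mod 911)
15 ≠ 896; the check fails.

does not verify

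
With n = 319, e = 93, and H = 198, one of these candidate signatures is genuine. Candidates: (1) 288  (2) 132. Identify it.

2

Candidate 1: 288^93 mod 319 = 184
Candidate 2: 132^93 mod 319 = 198
  → matches H = 198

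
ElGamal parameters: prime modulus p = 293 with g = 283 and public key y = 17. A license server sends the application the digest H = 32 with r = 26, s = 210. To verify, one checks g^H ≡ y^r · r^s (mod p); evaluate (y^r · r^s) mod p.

17^26 mod 293 = 149
26^210 mod 293 = 206
y^r · r^s ≡ 149·206 = 30694 ≡ 222 (mod 293)

222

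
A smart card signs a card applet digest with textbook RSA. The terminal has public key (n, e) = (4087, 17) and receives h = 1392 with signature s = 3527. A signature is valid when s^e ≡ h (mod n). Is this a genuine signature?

genuine

s^2 ≡ 3527^2 = 12439729 ≡ 2988
s^4 ≡ 2988^2 = 8928144 ≡ 2136
s^8 ≡ 2136^2 = 4562496 ≡ 1404
s^16 ≡ 1404^2 = 1971216 ≡ 1282
17 = 16 + 1, so s^17 ≡ 1282·3527 ≡ 1392 (mod 4087)
1392 = h, so the signature checks out.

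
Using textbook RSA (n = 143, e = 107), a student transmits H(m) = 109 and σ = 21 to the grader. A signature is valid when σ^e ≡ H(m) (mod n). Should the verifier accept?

accept

Squares mod 143: σ^1≡21, σ^2≡12, σ^4≡1, σ^8≡1, σ^16≡1, σ^32≡1, σ^64≡1
107 = 64 + 32 + 8 + 2 + 1, so σ^107 ≡ 1·1·1·12·21 ≡ 109 (mod 143)
Since 109 equals the digest 109, verification succeeds.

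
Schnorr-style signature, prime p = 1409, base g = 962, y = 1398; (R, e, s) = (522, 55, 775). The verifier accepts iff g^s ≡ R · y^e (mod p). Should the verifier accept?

accept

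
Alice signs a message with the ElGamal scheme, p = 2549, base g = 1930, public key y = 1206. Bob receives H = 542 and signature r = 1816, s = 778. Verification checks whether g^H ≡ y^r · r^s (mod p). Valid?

Left side g^H mod p:
1930^2 = 3724900 ≡ 811
1930^4 ≡ 811^2 = 657721 ≡ 79
1930^8 ≡ 79^2 = 6241 ≡ 1143
1930^16 ≡ 1143^2 = 1306449 ≡ 1361
1930^32 ≡ 1361^2 = 1852321 ≡ 1747
1930^64 ≡ 1747^2 = 3052009 ≡ 856
1930^128 ≡ 856^2 = 732736 ≡ 1173
1930^256 ≡ 1173^2 = 1375929 ≡ 2018
1930^512 ≡ 2018^2 = 4072324 ≡ 1571
542 = 512 + 16 + 8 + 4 + 2, so 1930^542 ≡ 1571·1361·1143·79·811 ≡ 898 (mod 2549)
Right side y^r · r^s mod p:
1206^2 = 1454436 ≡ 1506
1206^4 ≡ 1506^2 = 2268036 ≡ 1975
1206^8 ≡ 1975^2 = 3900625 ≡ 655
1206^16 ≡ 655^2 = 429025 ≡ 793
1206^32 ≡ 793^2 = 628849 ≡ 1795
1206^64 ≡ 1795^2 = 3222025 ≡ 89
1206^128 ≡ 89^2 = 7921 ≡ 274
1206^256 ≡ 274^2 = 75076 ≡ 1155
1206^512 ≡ 1155^2 = 1334025 ≡ 898
1206^1024 ≡ 898^2 = 806404 ≡ 920
1816 = 1024 + 512 + 256 + 16 + 8, so 1206^1816 ≡ 920·898·1155·793·655 ≡ 1463 (mod 2549)
1816^2 = 3297856 ≡ 1999
1816^4 ≡ 1999^2 = 3996001 ≡ 1718
1816^8 ≡ 1718^2 = 2951524 ≡ 2331
1816^16 ≡ 2331^2 = 5433561 ≡ 1642
1816^32 ≡ 1642^2 = 2696164 ≡ 1871
1816^64 ≡ 1871^2 = 3500641 ≡ 864
1816^128 ≡ 864^2 = 746496 ≡ 2188
1816^256 ≡ 2188^2 = 4787344 ≡ 322
1816^512 ≡ 322^2 = 103684 ≡ 1724
778 = 512 + 256 + 8 + 2, so 1816^778 ≡ 1724·322·2331·1999 ≡ 2340 (mod 2549)
1463·2340 = 3423420 ≡ 113 (mod 2549)
898 ≠ 113, so verification fails.

no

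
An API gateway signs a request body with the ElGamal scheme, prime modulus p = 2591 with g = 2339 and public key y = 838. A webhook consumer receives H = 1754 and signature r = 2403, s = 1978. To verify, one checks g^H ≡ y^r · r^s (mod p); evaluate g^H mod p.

257

Squares mod 2591: 2339^1≡2339, 2339^2≡1320, 2339^4≡1248, 2339^8≡313, 2339^16≡2102, 2339^32≡749, 2339^64≡1345, 2339^128≡507, 2339^256≡540, 2339^512≡1408, 2339^1024≡349
1754 = 1024 + 512 + 128 + 64 + 16 + 8 + 2, so 2339^1754 ≡ 349·1408·507·1345·2102·313·1320 ≡ 257 (mod 2591)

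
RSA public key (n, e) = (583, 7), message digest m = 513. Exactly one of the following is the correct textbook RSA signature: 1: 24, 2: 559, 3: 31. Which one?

1

Candidate 1: Squares mod 583: 24^1≡24, 24^2≡576, 24^4≡49; 7 = 4 + 2 + 1, so 24^7 ≡ 49·576·24 ≡ 513 (mod 583)
  → matches m = 513
Candidate 2: Squares mod 583: 559^1≡559, 559^2≡576, 559^4≡49; 7 = 4 + 2 + 1, so 559^7 ≡ 49·576·559 ≡ 70 (mod 583)
Candidate 3: Squares mod 583: 31^1≡31, 31^2≡378, 31^4≡49; 7 = 4 + 2 + 1, so 31^7 ≡ 49·378·31 ≡ 510 (mod 583)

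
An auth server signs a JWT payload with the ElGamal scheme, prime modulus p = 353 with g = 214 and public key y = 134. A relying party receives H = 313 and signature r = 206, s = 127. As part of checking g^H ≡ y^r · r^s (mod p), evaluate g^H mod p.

214^2 = 45796 ≡ 259
214^4 ≡ 259^2 = 67081 ≡ 11
214^8 ≡ 11^2 = 121
214^16 ≡ 121^2 = 14641 ≡ 168
214^32 ≡ 168^2 = 28224 ≡ 337
214^64 ≡ 337^2 = 113569 ≡ 256
214^128 ≡ 256^2 = 65536 ≡ 231
214^256 ≡ 231^2 = 53361 ≡ 58
313 = 256 + 32 + 16 + 8 + 1, so 214^313 ≡ 58·337·168·121·214 ≡ 71 (mod 353)

71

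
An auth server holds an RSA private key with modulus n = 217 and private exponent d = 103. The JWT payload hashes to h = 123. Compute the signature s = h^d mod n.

h^2 ≡ 123^2 = 15129 ≡ 156
h^4 ≡ 156^2 = 24336 ≡ 32
h^8 ≡ 32^2 = 1024 ≡ 156
h^16 ≡ 156^2 = 24336 ≡ 32
h^32 ≡ 32^2 = 1024 ≡ 156
h^64 ≡ 156^2 = 24336 ≡ 32
103 = 64 + 32 + 4 + 2 + 1, so h^103 ≡ 32·156·32·156·123 ≡ 123 (mod 217)

123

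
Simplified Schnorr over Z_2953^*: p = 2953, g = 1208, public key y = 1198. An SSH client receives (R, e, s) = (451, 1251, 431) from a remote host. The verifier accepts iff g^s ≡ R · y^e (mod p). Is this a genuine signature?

forged

g^s mod p:
Squares mod 2953: 1208^1≡1208, 1208^2≡482, 1208^4≡1990, 1208^8≡127, 1208^16≡1364, 1208^32≡106, 1208^64≡2377, 1208^128≡1040, 1208^256≡802
431 = 256 + 128 + 32 + 8 + 4 + 2 + 1, so 1208^431 ≡ 802·1040·106·127·1990·482·1208 ≡ 105 (mod 2953)
R · y^e mod p:
Squares mod 2953: 1198^1≡1198, 1198^2≡46, 1198^4≡2116, 1198^8≡708, 1198^16≡2207, 1198^32≡1352, 1198^64≡2950, 1198^128≡9, 1198^256≡81, 1198^512≡655, 1198^1024≡840
1251 = 1024 + 128 + 64 + 32 + 2 + 1, so 1198^1251 ≡ 840·9·2950·1352·46·1198 ≡ 2145 (mod 2953)
451·2145 = 967395 ≡ 1764 (mod 2953)
105 ≠ 1764; the check fails.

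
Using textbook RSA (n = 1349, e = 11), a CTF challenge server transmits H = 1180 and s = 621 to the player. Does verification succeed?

s^2 ≡ 621^2 = 385641 ≡ 1176
s^4 ≡ 1176^2 = 1382976 ≡ 251
s^8 ≡ 251^2 = 63001 ≡ 947
11 = 8 + 2 + 1, so s^11 ≡ 947·1176·621 ≡ 1180 (mod 1349)
Since 1180 equals the digest 1180, verification succeeds.

passes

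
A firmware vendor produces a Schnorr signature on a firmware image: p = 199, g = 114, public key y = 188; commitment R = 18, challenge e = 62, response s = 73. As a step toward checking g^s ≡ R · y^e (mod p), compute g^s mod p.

114^2 = 12996 ≡ 61
114^4 ≡ 61^2 = 3721 ≡ 139
114^8 ≡ 139^2 = 19321 ≡ 18
114^16 ≡ 18^2 = 324 ≡ 125
114^32 ≡ 125^2 = 15625 ≡ 103
114^64 ≡ 103^2 = 10609 ≡ 62
73 = 64 + 8 + 1, so 114^73 ≡ 62·18·114 ≡ 63 (mod 199)

63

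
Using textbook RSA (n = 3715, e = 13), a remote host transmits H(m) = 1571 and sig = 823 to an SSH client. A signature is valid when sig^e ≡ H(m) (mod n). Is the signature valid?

invalid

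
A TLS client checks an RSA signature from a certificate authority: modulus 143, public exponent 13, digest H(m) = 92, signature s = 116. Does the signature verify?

s^2 ≡ 116^2 = 13456 ≡ 14
s^4 ≡ 14^2 = 196 ≡ 53
s^8 ≡ 53^2 = 2809 ≡ 92
13 = 8 + 4 + 1, so s^13 ≡ 92·53·116 ≡ 51 (mod 143)
The recovered value 51 does not match the digest 92.

does not verify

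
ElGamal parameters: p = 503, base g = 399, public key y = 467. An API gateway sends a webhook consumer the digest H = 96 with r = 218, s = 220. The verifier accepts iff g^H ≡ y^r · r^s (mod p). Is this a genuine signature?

Left side g^H mod p:
399^2 = 159201 ≡ 253
399^4 ≡ 253^2 = 64009 ≡ 128
399^8 ≡ 128^2 = 16384 ≡ 288
399^16 ≡ 288^2 = 82944 ≡ 452
399^32 ≡ 452^2 = 204304 ≡ 86
399^64 ≡ 86^2 = 7396 ≡ 354
96 = 64 + 32, so 399^96 ≡ 354·86 ≡ 264 (mod 503)
Right side y^r · r^s mod p:
467^2 = 218089 ≡ 290
467^4 ≡ 290^2 = 84100 ≡ 99
467^8 ≡ 99^2 = 9801 ≡ 244
467^16 ≡ 244^2 = 59536 ≡ 182
467^32 ≡ 182^2 = 33124 ≡ 429
467^64 ≡ 429^2 = 184041 ≡ 446
467^128 ≡ 446^2 = 198916 ≡ 231
218 = 128 + 64 + 16 + 8 + 2, so 467^218 ≡ 231·446·182·244·290 ≡ 27 (mod 503)
218^2 = 47524 ≡ 242
218^4 ≡ 242^2 = 58564 ≡ 216
218^8 ≡ 216^2 = 46656 ≡ 380
218^16 ≡ 380^2 = 144400 ≡ 39
218^32 ≡ 39^2 = 1521 ≡ 12
218^64 ≡ 12^2 = 144
218^128 ≡ 144^2 = 20736 ≡ 113
220 = 128 + 64 + 16 + 8 + 4, so 218^220 ≡ 113·144·39·380·216 ≡ 401 (mod 503)
27·401 = 10827 ≡ 264 (mod 503)
264 ≡ 264 (mod 503), so the signature is genuine.

genuine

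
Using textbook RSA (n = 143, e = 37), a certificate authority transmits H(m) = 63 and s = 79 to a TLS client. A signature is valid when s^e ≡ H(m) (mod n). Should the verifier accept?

reject

Squares mod 143: s^1≡79, s^2≡92, s^4≡27, s^8≡14, s^16≡53, s^32≡92
37 = 32 + 4 + 1, so s^37 ≡ 92·27·79 ≡ 40 (mod 143)
s^37 mod 143 = 40, but H(m) = 63.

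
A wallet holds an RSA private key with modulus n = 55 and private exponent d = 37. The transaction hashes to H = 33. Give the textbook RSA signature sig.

H^2 ≡ 33^2 = 1089 ≡ 44
H^4 ≡ 44^2 = 1936 ≡ 11
H^8 ≡ 11^2 = 121 ≡ 11
H^16 ≡ 11^2 = 121 ≡ 11
H^32 ≡ 11^2 = 121 ≡ 11
37 = 32 + 4 + 1, so H^37 ≡ 11·11·33 ≡ 33 (mod 55)

33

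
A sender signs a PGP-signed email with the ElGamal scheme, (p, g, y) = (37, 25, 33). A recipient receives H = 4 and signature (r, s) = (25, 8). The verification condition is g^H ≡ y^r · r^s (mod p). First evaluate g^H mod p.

16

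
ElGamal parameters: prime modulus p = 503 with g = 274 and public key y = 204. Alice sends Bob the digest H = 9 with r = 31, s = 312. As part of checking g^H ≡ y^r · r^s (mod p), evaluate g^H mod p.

456

274^2 = 75076 ≡ 129
274^4 ≡ 129^2 = 16641 ≡ 42
274^8 ≡ 42^2 = 1764 ≡ 255
9 = 8 + 1, so 274^9 ≡ 255·274 ≡ 456 (mod 503)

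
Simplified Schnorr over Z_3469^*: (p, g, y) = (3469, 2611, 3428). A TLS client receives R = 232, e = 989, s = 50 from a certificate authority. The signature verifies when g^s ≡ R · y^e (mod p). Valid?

no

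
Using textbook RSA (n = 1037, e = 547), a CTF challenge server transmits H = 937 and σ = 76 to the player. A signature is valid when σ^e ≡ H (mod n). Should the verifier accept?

Squares mod 1037: σ^1≡76, σ^2≡591, σ^4≡849, σ^8≡86, σ^16≡137, σ^32≡103, σ^64≡239, σ^128≡86, σ^256≡137, σ^512≡103
547 = 512 + 32 + 2 + 1, so σ^547 ≡ 103·103·591·76 ≡ 937 (mod 1037)
σ^547 mod 1037 = 937 matches H.

accept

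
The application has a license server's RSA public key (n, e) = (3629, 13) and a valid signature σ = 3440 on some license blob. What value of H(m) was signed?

552

σ^2 ≡ 3440^2 = 11833600 ≡ 3060
σ^4 ≡ 3060^2 = 9363600 ≡ 780
σ^8 ≡ 780^2 = 608400 ≡ 2357
13 = 8 + 4 + 1, so σ^13 ≡ 2357·780·3440 ≡ 552 (mod 3629)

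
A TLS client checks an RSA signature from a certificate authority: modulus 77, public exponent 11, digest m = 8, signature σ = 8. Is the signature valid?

valid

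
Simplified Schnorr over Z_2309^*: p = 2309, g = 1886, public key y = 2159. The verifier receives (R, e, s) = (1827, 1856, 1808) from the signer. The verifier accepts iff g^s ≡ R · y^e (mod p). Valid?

no

g^s mod p:
Squares mod 2309: 1886^1≡1886, 1886^2≡1136, 1886^4≡2074, 1886^8≡2118, 1886^16≡1846, 1886^32≡1941, 1886^64≡1502, 1886^128≡111, 1886^256≡776, 1886^512≡1836, 1886^1024≡2065
1808 = 1024 + 512 + 256 + 16, so 1886^1808 ≡ 2065·1836·776·1846 ≡ 2136 (mod 2309)
R · y^e mod p:
Squares mod 2309: 2159^1≡2159, 2159^2≡1719, 2159^4≡1750, 2159^8≡766, 2159^16≡270, 2159^32≡1321, 2159^64≡1746, 2159^128≡636, 2159^256≡421, 2159^512≡1757, 2159^1024≡2225
1856 = 1024 + 512 + 256 + 64, so 2159^1856 ≡ 2225·1757·421·1746 ≡ 1067 (mod 2309)
1827·1067 = 1949409 ≡ 613 (mod 2309)
2136 ≠ 613; the check fails.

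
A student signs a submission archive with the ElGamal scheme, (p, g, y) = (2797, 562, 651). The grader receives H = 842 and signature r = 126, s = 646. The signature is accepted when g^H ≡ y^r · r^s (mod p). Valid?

Left side g^H mod p:
562^842 mod 2797 = 47
Right side y^r · r^s mod p:
651^126 mod 2797 = 1898
126^646 mod 2797 = 103
1898·103 = 195494 ≡ 2501 (mod 2797)
47 ≠ 2501, so verification fails.

no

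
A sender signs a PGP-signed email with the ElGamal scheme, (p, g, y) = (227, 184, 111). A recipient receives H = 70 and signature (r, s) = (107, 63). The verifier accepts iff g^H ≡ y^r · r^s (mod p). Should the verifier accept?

accept

Left side g^H mod p:
184^2 = 33856 ≡ 33
184^4 ≡ 33^2 = 1089 ≡ 181
184^8 ≡ 181^2 = 32761 ≡ 73
184^16 ≡ 73^2 = 5329 ≡ 108
184^32 ≡ 108^2 = 11664 ≡ 87
184^64 ≡ 87^2 = 7569 ≡ 78
70 = 64 + 4 + 2, so 184^70 ≡ 78·181·33 ≡ 90 (mod 227)
Right side y^r · r^s mod p:
111^2 = 12321 ≡ 63
111^4 ≡ 63^2 = 3969 ≡ 110
111^8 ≡ 110^2 = 12100 ≡ 69
111^16 ≡ 69^2 = 4761 ≡ 221
111^32 ≡ 221^2 = 48841 ≡ 36
111^64 ≡ 36^2 = 1296 ≡ 161
107 = 64 + 32 + 8 + 2 + 1, so 111^107 ≡ 161·36·69·63·111 ≡ 157 (mod 227)
107^2 = 11449 ≡ 99
107^4 ≡ 99^2 = 9801 ≡ 40
107^8 ≡ 40^2 = 1600 ≡ 11
107^16 ≡ 11^2 = 121
107^32 ≡ 121^2 = 14641 ≡ 113
63 = 32 + 16 + 8 + 4 + 2 + 1, so 107^63 ≡ 113·121·11·40·99·107 ≡ 96 (mod 227)
157·96 = 15072 ≡ 90 (mod 227)
90 ≡ 90 (mod 227), so the signature is genuine.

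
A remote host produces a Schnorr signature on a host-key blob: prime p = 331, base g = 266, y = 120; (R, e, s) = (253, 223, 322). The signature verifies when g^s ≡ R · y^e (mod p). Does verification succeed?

passes

g^s mod p:
266^2 = 70756 ≡ 253
266^4 ≡ 253^2 = 64009 ≡ 126
266^8 ≡ 126^2 = 15876 ≡ 319
266^16 ≡ 319^2 = 101761 ≡ 144
266^32 ≡ 144^2 = 20736 ≡ 214
266^64 ≡ 214^2 = 45796 ≡ 118
266^128 ≡ 118^2 = 13924 ≡ 22
266^256 ≡ 22^2 = 484 ≡ 153
322 = 256 + 64 + 2, so 266^322 ≡ 153·118·253 ≡ 193 (mod 331)
R · y^e mod p:
120^2 = 14400 ≡ 167
120^4 ≡ 167^2 = 27889 ≡ 85
120^8 ≡ 85^2 = 7225 ≡ 274
120^16 ≡ 274^2 = 75076 ≡ 270
120^32 ≡ 270^2 = 72900 ≡ 80
120^64 ≡ 80^2 = 6400 ≡ 111
120^128 ≡ 111^2 = 12321 ≡ 74
223 = 128 + 64 + 16 + 8 + 4 + 2 + 1, so 120^223 ≡ 74·111·270·274·85·167·120 ≡ 180 (mod 331)
253·180 = 45540 ≡ 193 (mod 331)
193 ≡ 193 (mod 331); signature holds.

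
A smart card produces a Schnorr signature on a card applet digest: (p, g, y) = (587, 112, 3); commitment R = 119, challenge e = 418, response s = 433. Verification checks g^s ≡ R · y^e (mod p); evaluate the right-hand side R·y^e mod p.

305

3^418 mod 587 = 264
R · y^e ≡ 119·264 = 31416 ≡ 305 (mod 587)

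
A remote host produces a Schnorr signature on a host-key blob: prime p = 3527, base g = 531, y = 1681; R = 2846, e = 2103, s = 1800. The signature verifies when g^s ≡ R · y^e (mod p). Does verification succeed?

fails

g^s mod p:
531^2 = 281961 ≡ 3328
531^4 ≡ 3328^2 = 11075584 ≡ 804
531^8 ≡ 804^2 = 646416 ≡ 975
531^16 ≡ 975^2 = 950625 ≡ 1862
531^32 ≡ 1862^2 = 3467044 ≡ 3
531^64 ≡ 3^2 = 9
531^128 ≡ 9^2 = 81
531^256 ≡ 81^2 = 6561 ≡ 3034
531^512 ≡ 3034^2 = 9205156 ≡ 3213
531^1024 ≡ 3213^2 = 10323369 ≡ 3367
1800 = 1024 + 512 + 256 + 8, so 531^1800 ≡ 3367·3213·3034·975 ≡ 3056 (mod 3527)
R · y^e mod p:
1681^2 = 2825761 ≡ 634
1681^4 ≡ 634^2 = 401956 ≡ 3405
1681^8 ≡ 3405^2 = 11594025 ≡ 776
1681^16 ≡ 776^2 = 602176 ≡ 2586
1681^32 ≡ 2586^2 = 6687396 ≡ 204
1681^64 ≡ 204^2 = 41616 ≡ 2819
1681^128 ≡ 2819^2 = 7946761 ≡ 430
1681^256 ≡ 430^2 = 184900 ≡ 1496
1681^512 ≡ 1496^2 = 2238016 ≡ 1898
1681^1024 ≡ 1898^2 = 3602404 ≡ 1337
1681^2048 ≡ 1337^2 = 1787569 ≡ 2907
2103 = 2048 + 32 + 16 + 4 + 2 + 1, so 1681^2103 ≡ 2907·204·2586·3405·634·1681 ≡ 565 (mod 3527)
2846·565 = 1607990 ≡ 3205 (mod 3527)
3056 ≠ 3205; the check fails.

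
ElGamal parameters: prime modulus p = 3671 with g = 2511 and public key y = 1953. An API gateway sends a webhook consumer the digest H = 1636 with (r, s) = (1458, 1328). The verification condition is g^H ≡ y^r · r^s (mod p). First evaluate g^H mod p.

217

2511^1636 mod 3671 = 217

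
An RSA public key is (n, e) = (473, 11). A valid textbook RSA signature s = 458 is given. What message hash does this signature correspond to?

227

s^2 ≡ 458^2 = 209764 ≡ 225
s^4 ≡ 225^2 = 50625 ≡ 14
s^8 ≡ 14^2 = 196
11 = 8 + 2 + 1, so s^11 ≡ 196·225·458 ≡ 227 (mod 473)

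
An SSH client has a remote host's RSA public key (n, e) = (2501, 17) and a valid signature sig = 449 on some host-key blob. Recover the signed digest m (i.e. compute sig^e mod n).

sig^2 ≡ 449^2 = 201601 ≡ 1521
sig^4 ≡ 1521^2 = 2313441 ≡ 16
sig^8 ≡ 16^2 = 256
sig^16 ≡ 256^2 = 65536 ≡ 510
17 = 16 + 1, so sig^17 ≡ 510·449 ≡ 1399 (mod 2501)

1399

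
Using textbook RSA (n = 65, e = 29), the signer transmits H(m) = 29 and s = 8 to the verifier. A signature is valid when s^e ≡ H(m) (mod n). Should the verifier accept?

reject

Squares mod 65: s^1≡8, s^2≡64, s^4≡1, s^8≡1, s^16≡1
29 = 16 + 8 + 4 + 1, so s^29 ≡ 1·1·1·8 ≡ 8 (mod 65)
The recovered value 8 does not match the digest 29.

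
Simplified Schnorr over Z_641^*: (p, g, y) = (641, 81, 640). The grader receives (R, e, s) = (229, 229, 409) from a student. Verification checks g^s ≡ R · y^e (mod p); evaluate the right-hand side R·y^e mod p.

412

Squares mod 641: 640^1≡640, 640^2≡1, 640^4≡1, 640^8≡1, 640^16≡1, 640^32≡1, 640^64≡1, 640^128≡1
229 = 128 + 64 + 32 + 4 + 1, so 640^229 ≡ 1·1·1·1·640 ≡ 640 (mod 641)
R · y^e ≡ 229·640 = 146560 ≡ 412 (mod 641)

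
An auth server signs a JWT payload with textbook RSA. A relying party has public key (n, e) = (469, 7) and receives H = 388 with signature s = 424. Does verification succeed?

Squares mod 469: s^1≡424, s^2≡149, s^4≡158
7 = 4 + 2 + 1, so s^7 ≡ 158·149·424 ≡ 81 (mod 469)
s^7 mod 469 = 81, but H = 388.

fails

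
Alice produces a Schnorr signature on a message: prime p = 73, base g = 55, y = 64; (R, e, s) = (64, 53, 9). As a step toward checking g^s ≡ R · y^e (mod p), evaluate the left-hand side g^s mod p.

55^2 = 3025 ≡ 32
55^4 ≡ 32^2 = 1024 ≡ 2
55^8 ≡ 2^2 = 4
9 = 8 + 1, so 55^9 ≡ 4·55 ≡ 1 (mod 73)

1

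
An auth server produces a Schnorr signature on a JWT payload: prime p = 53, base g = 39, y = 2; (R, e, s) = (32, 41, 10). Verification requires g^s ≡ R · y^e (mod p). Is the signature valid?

g^s mod p:
39^2 = 1521 ≡ 37
39^4 ≡ 37^2 = 1369 ≡ 44
39^8 ≡ 44^2 = 1936 ≡ 28
10 = 8 + 2, so 39^10 ≡ 28·37 ≡ 29 (mod 53)
R · y^e mod p:
2^2 = 4
2^4 ≡ 4^2 = 16
2^8 ≡ 16^2 = 256 ≡ 44
2^16 ≡ 44^2 = 1936 ≡ 28
2^32 ≡ 28^2 = 784 ≡ 42
41 = 32 + 8 + 1, so 2^41 ≡ 42·44·2 ≡ 39 (mod 53)
32·39 = 1248 ≡ 29 (mod 53)
29 ≡ 29 (mod 53); signature holds.

valid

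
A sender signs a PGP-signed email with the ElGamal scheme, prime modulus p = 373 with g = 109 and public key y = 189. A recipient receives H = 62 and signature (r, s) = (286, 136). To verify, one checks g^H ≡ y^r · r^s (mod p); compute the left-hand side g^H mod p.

1

109^2 = 11881 ≡ 318
109^4 ≡ 318^2 = 101124 ≡ 41
109^8 ≡ 41^2 = 1681 ≡ 189
109^16 ≡ 189^2 = 35721 ≡ 286
109^32 ≡ 286^2 = 81796 ≡ 109
62 = 32 + 16 + 8 + 4 + 2, so 109^62 ≡ 109·286·189·41·318 ≡ 1 (mod 373)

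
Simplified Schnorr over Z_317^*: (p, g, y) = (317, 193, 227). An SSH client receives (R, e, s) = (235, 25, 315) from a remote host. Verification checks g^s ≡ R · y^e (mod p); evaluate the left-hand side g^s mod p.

23

Squares mod 317: 193^1≡193, 193^2≡160, 193^4≡240, 193^8≡223, 193^16≡277, 193^32≡15, 193^64≡225, 193^128≡222, 193^256≡149
315 = 256 + 32 + 16 + 8 + 2 + 1, so 193^315 ≡ 149·15·277·223·160·193 ≡ 23 (mod 317)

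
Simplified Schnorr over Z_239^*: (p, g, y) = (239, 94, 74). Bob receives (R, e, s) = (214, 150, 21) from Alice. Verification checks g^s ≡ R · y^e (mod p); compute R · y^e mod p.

74^150 mod 239 = 20
R · y^e ≡ 214·20 = 4280 ≡ 217 (mod 239)

217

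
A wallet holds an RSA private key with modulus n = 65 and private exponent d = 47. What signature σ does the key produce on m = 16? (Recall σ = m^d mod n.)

61

Squares mod 65: m^1≡16, m^2≡61, m^4≡16, m^8≡61, m^16≡16, m^32≡61
47 = 32 + 8 + 4 + 2 + 1, so m^47 ≡ 61·61·16·61·16 ≡ 61 (mod 65)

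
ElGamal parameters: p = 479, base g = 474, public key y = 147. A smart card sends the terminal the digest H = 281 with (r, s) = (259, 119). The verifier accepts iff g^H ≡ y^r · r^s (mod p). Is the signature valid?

invalid

Left side g^H mod p:
Squares mod 479: 474^1≡474, 474^2≡25, 474^4≡146, 474^8≡240, 474^16≡120, 474^32≡30, 474^64≡421, 474^128≡11, 474^256≡121
281 = 256 + 16 + 8 + 1, so 474^281 ≡ 121·120·240·474 ≡ 104 (mod 479)
Right side y^r · r^s mod p:
Squares mod 479: 147^1≡147, 147^2≡54, 147^4≡42, 147^8≡327, 147^16≡112, 147^32≡90, 147^64≡436, 147^128≡412, 147^256≡178
259 = 256 + 2 + 1, so 147^259 ≡ 178·54·147 ≡ 393 (mod 479)
Squares mod 479: 259^1≡259, 259^2≡21, 259^4≡441, 259^8≡7, 259^16≡49, 259^32≡6, 259^64≡36
119 = 64 + 32 + 16 + 4 + 2 + 1, so 259^119 ≡ 36·6·49·441·21·259 ≡ 299 (mod 479)
393·299 = 117507 ≡ 152 (mod 479)
104 ≠ 152, so verification fails.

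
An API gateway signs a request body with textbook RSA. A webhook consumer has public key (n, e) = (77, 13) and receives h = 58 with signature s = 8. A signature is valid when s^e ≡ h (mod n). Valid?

no

s^2 ≡ 8^2 = 64
s^4 ≡ 64^2 = 4096 ≡ 15
s^8 ≡ 15^2 = 225 ≡ 71
13 = 8 + 4 + 1, so s^13 ≡ 71·15·8 ≡ 50 (mod 77)
50 ≠ 58, so verification fails.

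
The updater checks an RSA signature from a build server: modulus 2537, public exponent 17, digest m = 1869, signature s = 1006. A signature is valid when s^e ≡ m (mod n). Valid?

no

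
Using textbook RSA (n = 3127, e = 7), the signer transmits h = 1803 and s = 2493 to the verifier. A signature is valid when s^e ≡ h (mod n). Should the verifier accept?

reject

s^7 mod 3127 = 1983
The recovered value 1983 does not match the digest 1803.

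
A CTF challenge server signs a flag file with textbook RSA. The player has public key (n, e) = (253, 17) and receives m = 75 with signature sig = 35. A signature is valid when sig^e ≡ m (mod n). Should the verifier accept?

sig^17 mod 253 = 216
The recovered value 216 does not match the digest 75.

reject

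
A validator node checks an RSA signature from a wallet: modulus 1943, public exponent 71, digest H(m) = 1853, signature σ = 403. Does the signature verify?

does not verify

σ^2 ≡ 403^2 = 162409 ≡ 1140
σ^4 ≡ 1140^2 = 1299600 ≡ 1676
σ^8 ≡ 1676^2 = 2808976 ≡ 1341
σ^16 ≡ 1341^2 = 1798281 ≡ 1006
σ^32 ≡ 1006^2 = 1012036 ≡ 1676
σ^64 ≡ 1676^2 = 2808976 ≡ 1341
71 = 64 + 4 + 2 + 1, so σ^71 ≡ 1341·1676·1140·403 ≡ 1743 (mod 1943)
1743 ≠ 1853, so verification fails.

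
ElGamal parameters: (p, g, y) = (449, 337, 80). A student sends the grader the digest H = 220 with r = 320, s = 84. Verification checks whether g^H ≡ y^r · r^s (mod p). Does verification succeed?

fails

Left side g^H mod p:
Squares mod 449: 337^1≡337, 337^2≡421, 337^4≡335, 337^8≡424, 337^16≡176, 337^32≡444, 337^64≡25, 337^128≡176
220 = 128 + 64 + 16 + 8 + 4, so 337^220 ≡ 176·25·176·424·335 ≡ 256 (mod 449)
Right side y^r · r^s mod p:
Squares mod 449: 80^1≡80, 80^2≡114, 80^4≡424, 80^8≡176, 80^16≡444, 80^32≡25, 80^64≡176, 80^128≡444, 80^256≡25
320 = 256 + 64, so 80^320 ≡ 25·176 ≡ 359 (mod 449)
Squares mod 449: 320^1≡320, 320^2≡28, 320^4≡335, 320^8≡424, 320^16≡176, 320^32≡444, 320^64≡25
84 = 64 + 16 + 4, so 320^84 ≡ 25·176·335 ≡ 382 (mod 449)
359·382 = 137138 ≡ 193 (mod 449)
256 ≠ 193, so verification fails.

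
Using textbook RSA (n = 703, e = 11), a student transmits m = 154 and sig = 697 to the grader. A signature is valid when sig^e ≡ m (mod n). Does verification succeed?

passes

sig^11 mod 703 = 154
sig^11 mod 703 = 154 matches m.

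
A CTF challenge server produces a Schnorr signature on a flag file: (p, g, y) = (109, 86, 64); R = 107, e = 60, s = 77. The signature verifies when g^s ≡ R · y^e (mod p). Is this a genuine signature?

genuine

g^s mod p:
86^2 = 7396 ≡ 93
86^4 ≡ 93^2 = 8649 ≡ 38
86^8 ≡ 38^2 = 1444 ≡ 27
86^16 ≡ 27^2 = 729 ≡ 75
86^32 ≡ 75^2 = 5625 ≡ 66
86^64 ≡ 66^2 = 4356 ≡ 105
77 = 64 + 8 + 4 + 1, so 86^77 ≡ 105·27·38·86 ≡ 107 (mod 109)
R · y^e mod p:
64^2 = 4096 ≡ 63
64^4 ≡ 63^2 = 3969 ≡ 45
64^8 ≡ 45^2 = 2025 ≡ 63
64^16 ≡ 63^2 = 3969 ≡ 45
64^32 ≡ 45^2 = 2025 ≡ 63
60 = 32 + 16 + 8 + 4, so 64^60 ≡ 63·45·63·45 ≡ 1 (mod 109)
107·1 = 107 ≡ 107 (mod 109)
107 ≡ 107 (mod 109); signature holds.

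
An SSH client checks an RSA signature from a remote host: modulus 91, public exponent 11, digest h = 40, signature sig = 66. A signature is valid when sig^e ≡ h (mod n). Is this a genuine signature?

Squares mod 91: sig^1≡66, sig^2≡79, sig^4≡53, sig^8≡79
11 = 8 + 2 + 1, so sig^11 ≡ 79·79·66 ≡ 40 (mod 91)
40 = h, so the signature checks out.

genuine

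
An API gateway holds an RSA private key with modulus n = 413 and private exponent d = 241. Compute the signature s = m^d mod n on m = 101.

388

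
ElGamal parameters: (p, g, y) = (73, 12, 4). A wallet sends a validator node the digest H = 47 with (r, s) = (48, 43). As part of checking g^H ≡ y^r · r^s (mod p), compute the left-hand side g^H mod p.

54

Squares mod 73: 12^1≡12, 12^2≡71, 12^4≡4, 12^8≡16, 12^16≡37, 12^32≡55
47 = 32 + 8 + 4 + 2 + 1, so 12^47 ≡ 55·16·4·71·12 ≡ 54 (mod 73)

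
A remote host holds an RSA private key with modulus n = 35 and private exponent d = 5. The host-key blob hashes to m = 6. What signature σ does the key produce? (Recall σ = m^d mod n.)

6

m^2 ≡ 6^2 = 36 ≡ 1
m^4 ≡ 1^2 = 1
5 = 4 + 1, so m^5 ≡ 1·6 ≡ 6 (mod 35)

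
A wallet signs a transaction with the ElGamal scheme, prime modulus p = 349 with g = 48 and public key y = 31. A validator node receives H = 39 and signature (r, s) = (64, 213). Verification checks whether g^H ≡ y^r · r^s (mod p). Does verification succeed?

Left side g^H mod p:
48^2 = 2304 ≡ 210
48^4 ≡ 210^2 = 44100 ≡ 126
48^8 ≡ 126^2 = 15876 ≡ 171
48^16 ≡ 171^2 = 29241 ≡ 274
48^32 ≡ 274^2 = 75076 ≡ 41
39 = 32 + 4 + 2 + 1, so 48^39 ≡ 41·126·210·48 ≡ 37 (mod 349)
Right side y^r · r^s mod p:
31^2 = 961 ≡ 263
31^4 ≡ 263^2 = 69169 ≡ 67
31^8 ≡ 67^2 = 4489 ≡ 301
31^16 ≡ 301^2 = 90601 ≡ 210
31^32 ≡ 210^2 = 44100 ≡ 126
31^64 ≡ 126^2 = 15876 ≡ 171
64^2 = 4096 ≡ 257
64^4 ≡ 257^2 = 66049 ≡ 88
64^8 ≡ 88^2 = 7744 ≡ 66
64^16 ≡ 66^2 = 4356 ≡ 168
64^32 ≡ 168^2 = 28224 ≡ 304
64^64 ≡ 304^2 = 92416 ≡ 280
64^128 ≡ 280^2 = 78400 ≡ 224
213 = 128 + 64 + 16 + 4 + 1, so 64^213 ≡ 224·280·168·88·64 ≡ 139 (mod 349)
171·139 = 23769 ≡ 37 (mod 349)
37 ≡ 37 (mod 349), so the signature is genuine.

passes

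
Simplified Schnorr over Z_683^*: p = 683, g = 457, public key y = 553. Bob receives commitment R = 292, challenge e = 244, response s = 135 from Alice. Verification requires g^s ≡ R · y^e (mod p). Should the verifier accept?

g^s mod p:
457^2 = 208849 ≡ 534
457^4 ≡ 534^2 = 285156 ≡ 345
457^8 ≡ 345^2 = 119025 ≡ 183
457^16 ≡ 183^2 = 33489 ≡ 22
457^32 ≡ 22^2 = 484
457^64 ≡ 484^2 = 234256 ≡ 670
457^128 ≡ 670^2 = 448900 ≡ 169
135 = 128 + 4 + 2 + 1, so 457^135 ≡ 169·345·534·457 ≡ 525 (mod 683)
R · y^e mod p:
553^2 = 305809 ≡ 508
553^4 ≡ 508^2 = 258064 ≡ 573
553^8 ≡ 573^2 = 328329 ≡ 489
553^16 ≡ 489^2 = 239121 ≡ 71
553^32 ≡ 71^2 = 5041 ≡ 260
553^64 ≡ 260^2 = 67600 ≡ 666
553^128 ≡ 666^2 = 443556 ≡ 289
244 = 128 + 64 + 32 + 16 + 4, so 553^244 ≡ 289·666·260·71·573 ≡ 631 (mod 683)
292·631 = 184252 ≡ 525 (mod 683)
525 ≡ 525 (mod 683); signature holds.

accept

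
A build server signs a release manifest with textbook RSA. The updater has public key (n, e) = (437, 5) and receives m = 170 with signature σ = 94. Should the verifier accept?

accept

Squares mod 437: σ^1≡94, σ^2≡96, σ^4≡39
5 = 4 + 1, so σ^5 ≡ 39·94 ≡ 170 (mod 437)
170 = m, so the signature checks out.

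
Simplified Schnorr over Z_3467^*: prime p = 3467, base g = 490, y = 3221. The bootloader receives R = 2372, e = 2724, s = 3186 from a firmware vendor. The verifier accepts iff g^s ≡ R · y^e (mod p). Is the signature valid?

invalid

g^s mod p:
490^3186 mod 3467 = 680
R · y^e mod p:
3221^2724 mod 3467 = 1831
2372·1831 = 4343132 ≡ 2448 (mod 3467)
680 ≠ 2448; the check fails.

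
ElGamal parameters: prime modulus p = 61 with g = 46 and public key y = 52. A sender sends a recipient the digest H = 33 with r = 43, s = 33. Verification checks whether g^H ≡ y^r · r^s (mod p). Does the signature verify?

Left side g^H mod p:
Squares mod 61: 46^1≡46, 46^2≡42, 46^4≡56, 46^8≡25, 46^16≡15, 46^32≡42
33 = 32 + 1, so 46^33 ≡ 42·46 ≡ 41 (mod 61)
Right side y^r · r^s mod p:
Squares mod 61: 52^1≡52, 52^2≡20, 52^4≡34, 52^8≡58, 52^16≡9, 52^32≡20
43 = 32 + 8 + 2 + 1, so 52^43 ≡ 20·58·20·52 ≡ 3 (mod 61)
Squares mod 61: 43^1≡43, 43^2≡19, 43^4≡56, 43^8≡25, 43^16≡15, 43^32≡42
33 = 32 + 1, so 43^33 ≡ 42·43 ≡ 37 (mod 61)
3·37 = 111 ≡ 50 (mod 61)
41 ≠ 50, so verification fails.

does not verify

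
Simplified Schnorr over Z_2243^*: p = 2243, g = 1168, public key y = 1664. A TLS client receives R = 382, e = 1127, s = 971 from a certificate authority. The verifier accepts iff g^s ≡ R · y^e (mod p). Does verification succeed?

passes

g^s mod p:
1168^2 = 1364224 ≡ 480
1168^4 ≡ 480^2 = 230400 ≡ 1614
1168^8 ≡ 1614^2 = 2604996 ≡ 873
1168^16 ≡ 873^2 = 762129 ≡ 1752
1168^32 ≡ 1752^2 = 3069504 ≡ 1080
1168^64 ≡ 1080^2 = 1166400 ≡ 40
1168^128 ≡ 40^2 = 1600
1168^256 ≡ 1600^2 = 2560000 ≡ 737
1168^512 ≡ 737^2 = 543169 ≡ 363
971 = 512 + 256 + 128 + 64 + 8 + 2 + 1, so 1168^971 ≡ 363·737·1600·40·873·480·1168 ≡ 2125 (mod 2243)
R · y^e mod p:
1664^2 = 2768896 ≡ 1034
1664^4 ≡ 1034^2 = 1069156 ≡ 1488
1664^8 ≡ 1488^2 = 2214144 ≡ 303
1664^16 ≡ 303^2 = 91809 ≡ 2089
1664^32 ≡ 2089^2 = 4363921 ≡ 1286
1664^64 ≡ 1286^2 = 1653796 ≡ 705
1664^128 ≡ 705^2 = 497025 ≡ 1322
1664^256 ≡ 1322^2 = 1747684 ≡ 387
1664^512 ≡ 387^2 = 149769 ≡ 1731
1664^1024 ≡ 1731^2 = 2996361 ≡ 1956
1127 = 1024 + 64 + 32 + 4 + 2 + 1, so 1664^1127 ≡ 1956·705·1286·1488·1034·1664 ≡ 2137 (mod 2243)
382·2137 = 816334 ≡ 2125 (mod 2243)
2125 ≡ 2125 (mod 2243); signature holds.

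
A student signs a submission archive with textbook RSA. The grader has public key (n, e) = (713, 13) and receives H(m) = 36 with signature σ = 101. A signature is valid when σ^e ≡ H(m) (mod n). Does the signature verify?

does not verify

σ^13 mod 713 = 357
σ^13 mod 713 = 357, but H(m) = 36.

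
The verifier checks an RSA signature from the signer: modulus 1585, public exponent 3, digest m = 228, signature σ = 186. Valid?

σ^2 ≡ 186^2 = 34596 ≡ 1311
3 = 2 + 1, so σ^3 ≡ 1311·186 ≡ 1341 (mod 1585)
σ^3 mod 1585 = 1341, but m = 228.

no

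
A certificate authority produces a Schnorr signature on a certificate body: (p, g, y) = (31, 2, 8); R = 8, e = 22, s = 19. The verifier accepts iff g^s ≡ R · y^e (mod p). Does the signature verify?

verifies

g^s mod p:
2^19 mod 31 = 16
R · y^e mod p:
8^22 mod 31 = 2
8·2 = 16 ≡ 16 (mod 31)
16 ≡ 16 (mod 31); signature holds.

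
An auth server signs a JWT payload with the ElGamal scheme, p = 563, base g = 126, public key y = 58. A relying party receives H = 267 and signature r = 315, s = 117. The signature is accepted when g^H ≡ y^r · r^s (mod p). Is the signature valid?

Left side g^H mod p:
Squares mod 563: 126^1≡126, 126^2≡112, 126^4≡158, 126^8≡192, 126^16≡269, 126^32≡297, 126^64≡381, 126^128≡470, 126^256≡204
267 = 256 + 8 + 2 + 1, so 126^267 ≡ 204·192·112·126 ≡ 54 (mod 563)
Right side y^r · r^s mod p:
Squares mod 563: 58^1≡58, 58^2≡549, 58^4≡196, 58^8≡132, 58^16≡534, 58^32≡278, 58^64≡153, 58^128≡326, 58^256≡432
315 = 256 + 32 + 16 + 8 + 2 + 1, so 58^315 ≡ 432·278·534·132·549·58 ≡ 49 (mod 563)
Squares mod 563: 315^1≡315, 315^2≡137, 315^4≡190, 315^8≡68, 315^16≡120, 315^32≡325, 315^64≡344
117 = 64 + 32 + 16 + 4 + 1, so 315^117 ≡ 344·325·120·190·315 ≡ 227 (mod 563)
49·227 = 11123 ≡ 426 (mod 563)
54 ≠ 426, so verification fails.

invalid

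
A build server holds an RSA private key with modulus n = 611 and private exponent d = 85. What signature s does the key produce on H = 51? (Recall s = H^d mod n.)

324

H^85 mod 611 = 324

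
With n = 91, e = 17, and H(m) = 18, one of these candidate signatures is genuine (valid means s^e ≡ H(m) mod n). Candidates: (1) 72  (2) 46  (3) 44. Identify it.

3

Candidate 1: Squares mod 91: 72^1≡72, 72^2≡88, 72^4≡9, 72^8≡81, 72^16≡9; 17 = 16 + 1, so 72^17 ≡ 9·72 ≡ 11 (mod 91)
Candidate 2: Squares mod 91: 46^1≡46, 46^2≡23, 46^4≡74, 46^8≡16, 46^16≡74; 17 = 16 + 1, so 46^17 ≡ 74·46 ≡ 37 (mod 91)
Candidate 3: Squares mod 91: 44^1≡44, 44^2≡25, 44^4≡79, 44^8≡53, 44^16≡79; 17 = 16 + 1, so 44^17 ≡ 79·44 ≡ 18 (mod 91)
  → matches H(m) = 18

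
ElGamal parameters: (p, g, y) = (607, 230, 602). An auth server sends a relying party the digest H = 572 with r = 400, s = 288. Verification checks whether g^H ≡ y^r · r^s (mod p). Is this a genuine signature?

genuine

Left side g^H mod p:
Squares mod 607: 230^1≡230, 230^2≡91, 230^4≡390, 230^8≡350, 230^16≡493, 230^32≡249, 230^64≡87, 230^128≡285, 230^256≡494, 230^512≡22
572 = 512 + 32 + 16 + 8 + 4, so 230^572 ≡ 22·249·493·350·390 ≡ 173 (mod 607)
Right side y^r · r^s mod p:
Squares mod 607: 602^1≡602, 602^2≡25, 602^4≡18, 602^8≡324, 602^16≡572, 602^32≡11, 602^64≡121, 602^128≡73, 602^256≡473
400 = 256 + 128 + 16, so 602^400 ≡ 473·73·572 ≡ 22 (mod 607)
Squares mod 607: 400^1≡400, 400^2≡359, 400^4≡197, 400^8≡568, 400^16≡307, 400^32≡164, 400^64≡188, 400^128≡138, 400^256≡227
288 = 256 + 32, so 400^288 ≡ 227·164 ≡ 201 (mod 607)
22·201 = 4422 ≡ 173 (mod 607)
173 ≡ 173 (mod 607), so the signature is genuine.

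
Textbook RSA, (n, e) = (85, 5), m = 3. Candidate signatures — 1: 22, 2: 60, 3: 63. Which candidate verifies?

3

Candidate 1: Squares mod 85: 22^1≡22, 22^2≡59, 22^4≡81; 5 = 4 + 1, so 22^5 ≡ 81·22 ≡ 82 (mod 85)
Candidate 2: Squares mod 85: 60^1≡60, 60^2≡30, 60^4≡50; 5 = 4 + 1, so 60^5 ≡ 50·60 ≡ 25 (mod 85)
Candidate 3: Squares mod 85: 63^1≡63, 63^2≡59, 63^4≡81; 5 = 4 + 1, so 63^5 ≡ 81·63 ≡ 3 (mod 85)
  → matches m = 3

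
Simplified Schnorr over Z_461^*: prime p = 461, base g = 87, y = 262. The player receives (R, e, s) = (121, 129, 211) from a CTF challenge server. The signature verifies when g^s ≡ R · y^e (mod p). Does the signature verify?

g^s mod p:
Squares mod 461: 87^1≡87, 87^2≡193, 87^4≡369, 87^8≡166, 87^16≡357, 87^32≡213, 87^64≡191, 87^128≡62
211 = 128 + 64 + 16 + 2 + 1, so 87^211 ≡ 62·191·357·193·87 ≡ 346 (mod 461)
R · y^e mod p:
Squares mod 461: 262^1≡262, 262^2≡416, 262^4≡181, 262^8≡30, 262^16≡439, 262^32≡23, 262^64≡68, 262^128≡14
129 = 128 + 1, so 262^129 ≡ 14·262 ≡ 441 (mod 461)
121·441 = 53361 ≡ 346 (mod 461)
346 ≡ 346 (mod 461); signature holds.

verifies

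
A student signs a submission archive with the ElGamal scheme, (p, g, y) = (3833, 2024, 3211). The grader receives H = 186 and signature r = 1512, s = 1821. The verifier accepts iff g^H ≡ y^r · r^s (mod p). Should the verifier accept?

Left side g^H mod p:
2024^2 = 4096576 ≡ 2932
2024^4 ≡ 2932^2 = 8596624 ≡ 3038
2024^8 ≡ 3038^2 = 9229444 ≡ 3413
2024^16 ≡ 3413^2 = 11648569 ≡ 82
2024^32 ≡ 82^2 = 6724 ≡ 2891
2024^64 ≡ 2891^2 = 8357881 ≡ 1941
2024^128 ≡ 1941^2 = 3767481 ≡ 3475
186 = 128 + 32 + 16 + 8 + 2, so 2024^186 ≡ 3475·2891·82·3413·2932 ≡ 413 (mod 3833)
Right side y^r · r^s mod p:
3211^2 = 10310521 ≡ 3584
3211^4 ≡ 3584^2 = 12845056 ≡ 673
3211^8 ≡ 673^2 = 452929 ≡ 635
3211^16 ≡ 635^2 = 403225 ≡ 760
3211^32 ≡ 760^2 = 577600 ≡ 2650
3211^64 ≡ 2650^2 = 7022500 ≡ 444
3211^128 ≡ 444^2 = 197136 ≡ 1653
3211^256 ≡ 1653^2 = 2732409 ≡ 3313
3211^512 ≡ 3313^2 = 10975969 ≡ 2090
3211^1024 ≡ 2090^2 = 4368100 ≡ 2313
1512 = 1024 + 256 + 128 + 64 + 32 + 8, so 3211^1512 ≡ 2313·3313·1653·444·2650·635 ≡ 2257 (mod 3833)
1512^2 = 2286144 ≡ 1676
1512^4 ≡ 1676^2 = 2808976 ≡ 3220
1512^8 ≡ 3220^2 = 10368400 ≡ 135
1512^16 ≡ 135^2 = 18225 ≡ 2893
1512^32 ≡ 2893^2 = 8369449 ≡ 2010
1512^64 ≡ 2010^2 = 4040100 ≡ 118
1512^128 ≡ 118^2 = 13924 ≡ 2425
1512^256 ≡ 2425^2 = 5880625 ≡ 803
1512^512 ≡ 803^2 = 644809 ≡ 865
1512^1024 ≡ 865^2 = 748225 ≡ 790
1821 = 1024 + 512 + 256 + 16 + 8 + 4 + 1, so 1512^1821 ≡ 790·865·803·2893·135·3220·1512 ≡ 1418 (mod 3833)
2257·1418 = 3200426 ≡ 3704 (mod 3833)
413 ≠ 3704, so verification fails.

reject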